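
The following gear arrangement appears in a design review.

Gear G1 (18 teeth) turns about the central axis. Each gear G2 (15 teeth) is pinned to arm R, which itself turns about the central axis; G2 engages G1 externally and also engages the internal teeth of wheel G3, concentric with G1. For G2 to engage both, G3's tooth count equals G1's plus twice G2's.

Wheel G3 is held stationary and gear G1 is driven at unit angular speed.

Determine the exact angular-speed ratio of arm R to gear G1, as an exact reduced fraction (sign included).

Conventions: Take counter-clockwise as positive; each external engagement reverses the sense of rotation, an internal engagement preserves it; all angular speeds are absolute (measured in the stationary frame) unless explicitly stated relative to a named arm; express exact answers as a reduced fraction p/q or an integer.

3/11

class = planetary set [G3 = 18+2·15 = 48; Willis about the carrier]
ring teeth: 18 + 2·15 = 48
18(ω_sun−ω_arm) = −48(ω_ring−ω_arm),  ω_ring = 0, ω_sun = 1
18(1−ω_arm) = −48(0−ω_arm)  ⇒  66·ω_arm = 18  ⇒  ω_arm = 3/11
ω_out/ω_in = 3/11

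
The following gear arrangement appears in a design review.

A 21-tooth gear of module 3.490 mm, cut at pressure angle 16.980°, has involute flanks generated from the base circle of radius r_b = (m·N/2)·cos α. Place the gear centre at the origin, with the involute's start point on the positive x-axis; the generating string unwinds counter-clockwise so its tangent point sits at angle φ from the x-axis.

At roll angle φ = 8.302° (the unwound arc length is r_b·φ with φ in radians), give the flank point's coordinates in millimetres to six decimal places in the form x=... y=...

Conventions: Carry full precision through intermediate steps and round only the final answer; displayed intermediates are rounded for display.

x=35.413512 y=0.035465

recognized (one wheel, involute flank): single-mesh tooth geometry, m = 3.490, N = 21
pitch radius r_p = m·N/2 = 3.490·21/2 = 36.645000
base radius r_b = r_p·cos α = 36.645000·cos 16.980° = 35.047526
roll angle φ = 8.302° = 0.14489723 rad
x = r_b·(cos φ + φ·sin φ) = 35.413512
y = r_b·(sin φ − φ·cos φ) = 0.035465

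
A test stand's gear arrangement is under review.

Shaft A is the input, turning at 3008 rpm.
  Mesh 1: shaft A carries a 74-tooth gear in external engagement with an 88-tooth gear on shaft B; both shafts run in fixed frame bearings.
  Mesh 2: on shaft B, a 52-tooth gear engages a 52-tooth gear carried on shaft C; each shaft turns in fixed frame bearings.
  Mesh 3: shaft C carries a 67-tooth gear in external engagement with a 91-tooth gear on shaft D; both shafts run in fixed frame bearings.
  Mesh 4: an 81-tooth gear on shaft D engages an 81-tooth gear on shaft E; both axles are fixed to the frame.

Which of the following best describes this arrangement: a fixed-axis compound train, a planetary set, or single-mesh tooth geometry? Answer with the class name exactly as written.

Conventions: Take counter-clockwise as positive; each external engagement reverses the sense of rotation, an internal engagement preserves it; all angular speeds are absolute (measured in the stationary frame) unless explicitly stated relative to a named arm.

fixed-axis compound train

recognized (5 fixed axles, 4 meshes): fixed-axis compound train
classification: fixed-axis compound train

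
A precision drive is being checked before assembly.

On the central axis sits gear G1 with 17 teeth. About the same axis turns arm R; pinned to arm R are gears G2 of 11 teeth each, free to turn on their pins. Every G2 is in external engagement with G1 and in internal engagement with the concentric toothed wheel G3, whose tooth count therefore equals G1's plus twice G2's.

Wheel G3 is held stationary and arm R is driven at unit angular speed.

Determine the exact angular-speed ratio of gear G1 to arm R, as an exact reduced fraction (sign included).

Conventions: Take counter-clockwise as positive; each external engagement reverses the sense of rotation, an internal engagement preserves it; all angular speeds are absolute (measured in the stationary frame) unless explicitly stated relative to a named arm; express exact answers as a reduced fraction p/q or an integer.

56/17

planetary set (17T centre, 11T on arm, 39T internal) — Willis relation
ring teeth: 17 + 2·11 = 39
17(ω_sun−ω_arm) = −39(ω_ring−ω_arm),  ω_ring = 0, ω_arm = 1
ω_sun = 1 − (39/17)(0−1) = 56/17
ω_out/ω_in = 56/17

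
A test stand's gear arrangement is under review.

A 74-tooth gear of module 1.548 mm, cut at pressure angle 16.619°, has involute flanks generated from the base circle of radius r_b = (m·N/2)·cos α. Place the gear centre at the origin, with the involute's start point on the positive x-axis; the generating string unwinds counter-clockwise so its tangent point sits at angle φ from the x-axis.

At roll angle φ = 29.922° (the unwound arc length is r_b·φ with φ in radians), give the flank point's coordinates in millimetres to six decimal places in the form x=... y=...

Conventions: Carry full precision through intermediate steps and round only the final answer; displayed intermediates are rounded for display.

recognized (one wheel, involute flank): single-mesh tooth geometry, m = 1.548, N = 74
pitch radius r_p = m·N/2 = 1.548·74/2 = 57.276000
base radius r_b = r_p·cos α = 57.276000·cos 16.619° = 54.883455
roll angle φ = 29.922° = 0.52223742 rad
x = r_b·(cos φ + φ·sin φ) = 61.865072
y = r_b·(sin φ − φ·cos φ) = 2.535321

x=61.865072 y=2.535321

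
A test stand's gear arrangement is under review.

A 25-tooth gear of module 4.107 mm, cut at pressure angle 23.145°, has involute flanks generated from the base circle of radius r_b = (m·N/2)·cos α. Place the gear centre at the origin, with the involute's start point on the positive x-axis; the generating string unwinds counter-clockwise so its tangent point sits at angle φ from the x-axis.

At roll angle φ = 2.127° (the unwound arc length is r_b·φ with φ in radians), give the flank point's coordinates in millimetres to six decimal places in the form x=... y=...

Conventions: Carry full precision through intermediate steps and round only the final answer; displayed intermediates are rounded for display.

single-mesh involute tooth geometry (25T wheel at module 4.107)
pitch radius r_p = m·N/2 = 4.107·25/2 = 51.337500
base radius r_b = r_p·cos α = 51.337500·cos 23.145° = 47.205502
roll angle φ = 2.127° = 0.03712315 rad
x = r_b·(cos φ + φ·sin φ) = 47.238019
y = r_b·(sin φ − φ·cos φ) = 0.000805

x=47.238019 y=0.000805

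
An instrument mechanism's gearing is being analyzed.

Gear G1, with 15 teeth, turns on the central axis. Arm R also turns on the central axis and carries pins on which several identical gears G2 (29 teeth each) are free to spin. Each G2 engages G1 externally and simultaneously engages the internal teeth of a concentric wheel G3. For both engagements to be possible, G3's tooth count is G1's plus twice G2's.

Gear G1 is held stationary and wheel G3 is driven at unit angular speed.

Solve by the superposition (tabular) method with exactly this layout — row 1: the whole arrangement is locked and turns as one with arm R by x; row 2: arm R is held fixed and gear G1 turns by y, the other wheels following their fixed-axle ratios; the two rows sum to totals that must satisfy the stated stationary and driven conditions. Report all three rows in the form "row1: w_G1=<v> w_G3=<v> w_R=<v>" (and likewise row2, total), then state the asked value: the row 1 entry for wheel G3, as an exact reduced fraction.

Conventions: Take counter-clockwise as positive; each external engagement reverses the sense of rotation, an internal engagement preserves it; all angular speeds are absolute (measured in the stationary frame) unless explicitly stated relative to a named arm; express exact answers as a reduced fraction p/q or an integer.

row1: w_G1=73/88 w_G3=73/88 w_R=73/88
row2: w_G1=-73/88 w_G3=15/88 w_R=0
total: w_G1=0 w_G3=1 w_R=73/88
asked value: 73/88

class = planetary set [G3 = 15+2·29 = 73; Willis about the carrier]
row 1: whole set turns with the arm by x
row 2 (arm held, sun turns y): ω_ring = −(15/73)·y, ω_arm = 0
boundary: total ω_sun = x + y = 0 and total ω_ring = x − (15/73)·y = 1  ⇒  y = -73/88, x = 73/88
row 2 ring = −(15/73)·(-73/88) = 15/88
totals (row 1 + row 2): sun 73/88 + (-73/88) = 0, ring 73/88 + 15/88 = 1, arm 73/88 + 0 = 73/88
asked cell (row1, ring) = 73/88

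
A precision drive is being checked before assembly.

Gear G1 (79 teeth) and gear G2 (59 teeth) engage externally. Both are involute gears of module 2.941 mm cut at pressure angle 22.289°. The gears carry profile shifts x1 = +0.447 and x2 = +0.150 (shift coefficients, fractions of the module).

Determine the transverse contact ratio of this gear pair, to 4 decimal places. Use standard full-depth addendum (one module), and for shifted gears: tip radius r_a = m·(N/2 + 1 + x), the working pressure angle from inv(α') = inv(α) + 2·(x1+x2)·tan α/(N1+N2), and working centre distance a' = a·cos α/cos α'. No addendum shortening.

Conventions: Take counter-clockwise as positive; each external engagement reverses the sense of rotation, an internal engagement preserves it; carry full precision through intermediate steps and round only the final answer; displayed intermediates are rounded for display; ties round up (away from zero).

class = single-mesh tooth geometry [involute pair 79T × 59T, m = 2.941]
base radii: r_b1 = 107.489611, r_b2 = 80.277052
tip radii: r_a1 = 120.425127, r_a2 = 90.141650
inv(α') = inv(22.289°) + 2·(+0.447+0.150)·tan α/(79+59) = 0.02443577  ⇒  α' = 23.43182°
a' = a·cos α / cos α' = 202.9290·cos 22.289°/cos 23.43182° = 204.642753
action lengths: √(r_a1²−r_b1²) = 54.297280, √(r_a2²−r_b2²) = 41.001367
base pitch p_b = π·m·cos α = 8.549078
CR = (54.297280 + 41.001367 − 204.642753·sin 23.43182°)/8.549078 = 1.628352
contact ratio ≈ 1.6284

1.6284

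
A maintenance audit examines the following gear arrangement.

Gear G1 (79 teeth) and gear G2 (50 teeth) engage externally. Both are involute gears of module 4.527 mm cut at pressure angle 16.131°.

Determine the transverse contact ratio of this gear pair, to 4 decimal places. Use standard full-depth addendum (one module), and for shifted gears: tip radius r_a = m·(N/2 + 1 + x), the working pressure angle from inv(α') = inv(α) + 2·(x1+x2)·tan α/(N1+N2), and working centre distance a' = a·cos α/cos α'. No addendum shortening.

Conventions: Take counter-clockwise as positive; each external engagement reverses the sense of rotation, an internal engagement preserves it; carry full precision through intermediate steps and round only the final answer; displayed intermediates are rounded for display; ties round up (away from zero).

2.0542

class = single-mesh tooth geometry [involute pair 79T × 50T, m = 4.527]
base radii: r_b1 = 171.776311, r_b2 = 108.719184
tip radii: r_a1 = 183.343500, r_a2 = 117.702000
no profile shift: α' = α, a' = a
action lengths: √(r_a1²−r_b1²) = 64.091639, √(r_a2²−r_b2²) = 45.098779
base pitch p_b = π·m·cos α = 13.662056
CR = (64.091639 + 45.098779 − 291.991500·sin 16.13100°)/13.662056 = 2.054239
contact ratio ≈ 2.0542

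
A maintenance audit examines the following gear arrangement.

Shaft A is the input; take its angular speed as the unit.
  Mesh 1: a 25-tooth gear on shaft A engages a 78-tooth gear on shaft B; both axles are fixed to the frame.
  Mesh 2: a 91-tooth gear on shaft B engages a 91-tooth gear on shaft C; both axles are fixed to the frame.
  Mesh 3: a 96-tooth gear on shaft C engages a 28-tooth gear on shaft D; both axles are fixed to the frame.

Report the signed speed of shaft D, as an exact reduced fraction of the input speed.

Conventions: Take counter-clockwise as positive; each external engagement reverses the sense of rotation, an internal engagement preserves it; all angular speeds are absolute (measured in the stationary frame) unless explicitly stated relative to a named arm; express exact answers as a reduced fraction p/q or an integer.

3-mesh fixed-axis compound train (all bearings frame-fixed)
mesh 1 [25T→78T]: |ω|/ω_in = 1×25/78 = 25/78, sense flips to −
mesh 2 [91T→91T]: |ω|/ω_in = (25/78)×91/91 = 25/78, sense flips to +
mesh 3 [96T→28T]: |ω|/ω_in = (25/78)×96/28 = 100/91, sense flips to −
signed output speed (× input speed) = -100/91

-100/91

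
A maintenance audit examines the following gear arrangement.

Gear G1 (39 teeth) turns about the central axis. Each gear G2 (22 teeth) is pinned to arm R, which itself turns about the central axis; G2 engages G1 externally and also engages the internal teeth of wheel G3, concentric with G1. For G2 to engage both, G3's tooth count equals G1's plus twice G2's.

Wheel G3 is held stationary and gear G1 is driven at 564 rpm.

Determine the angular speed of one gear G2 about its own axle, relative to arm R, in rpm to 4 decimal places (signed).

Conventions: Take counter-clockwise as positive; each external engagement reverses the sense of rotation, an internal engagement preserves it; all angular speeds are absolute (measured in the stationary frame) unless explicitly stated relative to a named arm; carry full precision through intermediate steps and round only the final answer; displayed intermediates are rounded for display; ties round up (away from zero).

recognized (axles ride arm R): planetary set, 39/22/83 teeth
normalise by the input: solve with ω_sun = 1, then scale by 564 rpm
ring teeth: 39 + 2·22 = 83
39(ω_sun−ω_arm) = −83(ω_ring−ω_arm),  ω_ring = 0, ω_sun = 1
39(1−ω_arm) = −83(0−ω_arm)  ⇒  122·ω_arm = 39  ⇒  ω_arm = 39/122
sun–planet mesh: 39·(1−39/122) = −22·(ω_p−ω_arm)  ⇒  ω_p−ω_arm = -3237/2684
scale: ω_p−ω_arm = -3237/2684 × 564 rpm = -680.2042 rpm

-680.2042 rpm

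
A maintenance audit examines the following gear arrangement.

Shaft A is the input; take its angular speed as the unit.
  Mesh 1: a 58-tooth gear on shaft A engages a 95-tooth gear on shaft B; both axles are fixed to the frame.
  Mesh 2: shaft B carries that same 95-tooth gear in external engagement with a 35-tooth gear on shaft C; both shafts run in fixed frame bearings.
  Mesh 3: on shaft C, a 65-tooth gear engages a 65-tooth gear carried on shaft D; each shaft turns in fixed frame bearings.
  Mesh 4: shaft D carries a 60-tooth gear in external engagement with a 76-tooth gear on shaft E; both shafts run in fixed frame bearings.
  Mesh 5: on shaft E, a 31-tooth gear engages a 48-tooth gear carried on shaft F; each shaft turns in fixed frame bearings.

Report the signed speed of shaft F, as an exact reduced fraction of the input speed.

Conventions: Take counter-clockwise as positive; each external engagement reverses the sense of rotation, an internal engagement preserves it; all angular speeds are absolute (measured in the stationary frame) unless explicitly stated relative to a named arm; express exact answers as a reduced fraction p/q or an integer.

5-mesh fixed-axis compound train (all bearings frame-fixed)
mesh 1 [58T→95T]: |ω|/ω_in = 1×58/95 = 58/95, sense flips to −
mesh 2 [95T→35T]: |ω|/ω_in = (58/95)×95/35 = 58/35, sense flips to +
mesh 3 [65T→65T]: |ω|/ω_in = (58/35)×65/65 = 58/35, sense flips to −
mesh 4 [60T→76T]: |ω|/ω_in = (58/35)×60/76 = 174/133, sense flips to +
mesh 5 [31T→48T]: |ω|/ω_in = (174/133)×31/48 = 899/1064, sense flips to −
signed output speed (× input speed) = -899/1064

-899/1064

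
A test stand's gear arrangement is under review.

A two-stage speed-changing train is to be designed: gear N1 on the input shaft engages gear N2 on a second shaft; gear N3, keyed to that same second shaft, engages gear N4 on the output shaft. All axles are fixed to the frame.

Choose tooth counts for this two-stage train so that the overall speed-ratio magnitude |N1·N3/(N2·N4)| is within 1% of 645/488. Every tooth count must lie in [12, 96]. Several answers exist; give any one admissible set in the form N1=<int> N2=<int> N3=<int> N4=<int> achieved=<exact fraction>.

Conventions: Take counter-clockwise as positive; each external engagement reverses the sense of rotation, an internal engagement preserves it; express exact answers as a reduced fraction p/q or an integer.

N1=15 N2=16 N3=86 N4=61 achieved=645/488

design class (target 645/488): fixed-axis compound train
target = 645/488 in lowest terms: an exact hit needs N1·N3 = k·645 and N2·N4 = k·488 for one integer k, every count in [12, 96]; additionally prefer no 1:1 stage (N1 ≠ N2, N3 ≠ N4)
k = 1: no 1:1-free in-range split of k·645 and k·488 into factor pairs; take k = 2
k = 2: N1·N3 = 1290 = 15·86, N2·N4 = 976 = 16·61
achieved = 15·86/(16·61) = 645/488; |achieved − target| = 0 ≤ 129/9760 ✓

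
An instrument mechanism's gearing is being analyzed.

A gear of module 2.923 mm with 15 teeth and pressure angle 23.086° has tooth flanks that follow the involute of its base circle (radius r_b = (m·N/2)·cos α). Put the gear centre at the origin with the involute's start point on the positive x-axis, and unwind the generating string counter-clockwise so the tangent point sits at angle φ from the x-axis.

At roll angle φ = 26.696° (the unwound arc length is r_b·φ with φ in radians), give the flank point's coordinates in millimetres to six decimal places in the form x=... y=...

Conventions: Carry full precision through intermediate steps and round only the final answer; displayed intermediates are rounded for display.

recognized (one wheel, involute flank): single-mesh tooth geometry, m = 2.923, N = 15
pitch radius r_p = m·N/2 = 2.923·15/2 = 21.922500
base radius r_b = r_p·cos α = 21.922500·cos 23.086° = 20.166888
roll angle φ = 26.696° = 0.46593310 rad
x = r_b·(cos φ + φ·sin φ) = 22.238557
y = r_b·(sin φ − φ·cos φ) = 0.665320

x=22.238557 y=0.665320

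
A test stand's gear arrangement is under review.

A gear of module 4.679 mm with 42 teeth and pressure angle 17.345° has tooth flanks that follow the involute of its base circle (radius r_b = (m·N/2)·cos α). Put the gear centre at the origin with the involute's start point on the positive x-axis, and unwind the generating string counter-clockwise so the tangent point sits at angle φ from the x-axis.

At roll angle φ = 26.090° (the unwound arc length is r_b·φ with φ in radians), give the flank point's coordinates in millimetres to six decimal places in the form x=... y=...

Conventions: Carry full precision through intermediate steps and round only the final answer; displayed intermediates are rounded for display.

topology: single-mesh involute geometry — m = 4.679, N = 42
pitch radius r_p = m·N/2 = 4.679·42/2 = 98.259000
base radius r_b = r_p·cos α = 98.259000·cos 17.345° = 93.790863
roll angle φ = 26.090° = 0.45535640 rad
x = r_b·(cos φ + φ·sin φ) = 103.016329
y = r_b·(sin φ − φ·cos φ) = 2.891091

x=103.016329 y=2.891091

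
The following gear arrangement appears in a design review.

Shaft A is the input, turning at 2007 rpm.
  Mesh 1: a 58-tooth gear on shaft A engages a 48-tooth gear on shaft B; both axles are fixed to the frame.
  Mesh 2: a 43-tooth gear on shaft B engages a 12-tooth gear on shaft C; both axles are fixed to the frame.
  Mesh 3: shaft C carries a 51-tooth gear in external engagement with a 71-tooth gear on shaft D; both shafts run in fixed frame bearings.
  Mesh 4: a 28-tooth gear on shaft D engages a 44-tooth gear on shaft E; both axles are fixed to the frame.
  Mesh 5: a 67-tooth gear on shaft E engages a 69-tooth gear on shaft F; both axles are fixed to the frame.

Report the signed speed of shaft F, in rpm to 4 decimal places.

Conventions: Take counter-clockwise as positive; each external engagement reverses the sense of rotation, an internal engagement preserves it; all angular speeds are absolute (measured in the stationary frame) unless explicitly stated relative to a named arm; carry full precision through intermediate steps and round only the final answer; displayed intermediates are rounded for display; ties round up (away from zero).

-3857.1296 rpm

5-mesh fixed-axis compound train (all bearings frame-fixed)
mesh 1 [58T→48T]: ω = 2007.0000×58/48 = 2425.1250 rpm, sense flips to −
mesh 2 [43T→12T]: ω = 2425.1250×43/12 = 8690.0313 rpm, sense flips to +
mesh 3 [51T→71T]: ω = 8690.0313×51/71 = 6242.1351 rpm, sense flips to −
mesh 4 [28T→44T]: ω = 6242.1351×28/44 = 3972.2678 rpm, sense flips to +
mesh 5 [67T→69T]: ω = 3972.2678×67/69 = 3857.1296 rpm, sense flips to −
signed output speed = -3857.1296 rpm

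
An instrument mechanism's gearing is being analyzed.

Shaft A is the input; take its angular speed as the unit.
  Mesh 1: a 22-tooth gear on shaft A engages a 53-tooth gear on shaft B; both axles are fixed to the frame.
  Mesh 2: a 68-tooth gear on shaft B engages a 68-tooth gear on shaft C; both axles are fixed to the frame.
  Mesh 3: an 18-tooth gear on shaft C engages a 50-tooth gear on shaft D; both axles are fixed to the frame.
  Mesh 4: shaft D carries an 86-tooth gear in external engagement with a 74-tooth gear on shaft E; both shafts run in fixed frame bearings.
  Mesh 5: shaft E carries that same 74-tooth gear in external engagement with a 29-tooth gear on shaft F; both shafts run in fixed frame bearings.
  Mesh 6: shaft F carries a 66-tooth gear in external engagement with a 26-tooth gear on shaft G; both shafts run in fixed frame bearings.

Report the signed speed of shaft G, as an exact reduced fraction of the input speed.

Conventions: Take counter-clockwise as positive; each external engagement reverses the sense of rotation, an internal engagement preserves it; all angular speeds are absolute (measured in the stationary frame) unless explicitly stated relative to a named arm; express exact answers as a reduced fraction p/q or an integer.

6-mesh fixed-axis compound train (all bearings frame-fixed)
mesh 1 [22T→53T]: |ω|/ω_in = 1×22/53 = 22/53, sense flips to −
mesh 2 [68T→68T]: |ω|/ω_in = (22/53)×68/68 = 22/53, sense flips to +
mesh 3 [18T→50T]: |ω|/ω_in = (22/53)×18/50 = 198/1325, sense flips to −
mesh 4 [86T→74T]: |ω|/ω_in = (198/1325)×86/74 = 8514/49025, sense flips to +
mesh 5 [74T→29T]: |ω|/ω_in = (8514/49025)×74/29 = 17028/38425, sense flips to −
mesh 6 [66T→26T]: |ω|/ω_in = (17028/38425)×66/26 = 561924/499525, sense flips to +
signed output speed (× input speed) = 561924/499525

561924/499525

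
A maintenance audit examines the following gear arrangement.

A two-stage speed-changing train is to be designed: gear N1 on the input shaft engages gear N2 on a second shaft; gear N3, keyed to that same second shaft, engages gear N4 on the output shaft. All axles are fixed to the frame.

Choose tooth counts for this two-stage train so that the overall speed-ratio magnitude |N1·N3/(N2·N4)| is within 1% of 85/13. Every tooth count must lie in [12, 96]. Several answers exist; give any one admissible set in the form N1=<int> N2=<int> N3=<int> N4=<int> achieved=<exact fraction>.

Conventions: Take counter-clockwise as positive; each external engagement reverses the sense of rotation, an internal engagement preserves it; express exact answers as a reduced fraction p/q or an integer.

design class (target 85/13): fixed-axis compound train
target = 85/13 in lowest terms: an exact hit needs N1·N3 = k·85 and N2·N4 = k·13 for one integer k, every count in [12, 96]; additionally prefer no 1:1 stage (N1 ≠ N2, N3 ≠ N4)
k = 1…11: no 1:1-free in-range split of k·85 and k·13 into factor pairs; take k = 12
k = 12: N1·N3 = 1020 = 12·85, N2·N4 = 156 = 13·12
achieved = 12·85/(13·12) = 85/13; |achieved − target| = 0 ≤ 17/260 ✓

N1=12 N2=13 N3=85 N4=12 achieved=85/13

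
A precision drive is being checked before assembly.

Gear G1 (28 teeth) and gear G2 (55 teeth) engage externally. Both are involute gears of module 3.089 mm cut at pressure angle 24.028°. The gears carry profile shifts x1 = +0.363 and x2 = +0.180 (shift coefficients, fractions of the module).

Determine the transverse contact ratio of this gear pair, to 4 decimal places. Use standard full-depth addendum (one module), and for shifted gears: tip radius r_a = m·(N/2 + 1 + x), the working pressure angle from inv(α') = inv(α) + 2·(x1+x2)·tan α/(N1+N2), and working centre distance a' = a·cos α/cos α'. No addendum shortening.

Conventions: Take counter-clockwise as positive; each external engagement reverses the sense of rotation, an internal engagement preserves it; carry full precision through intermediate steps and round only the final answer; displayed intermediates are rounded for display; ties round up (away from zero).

single-mesh involute tooth geometry (28T engaging 55T at module 3.089)
base radii: r_b1 = 39.498586, r_b2 = 77.586509
tip radii: r_a1 = 47.456307, r_a2 = 88.592520
inv(α') = inv(24.028°) + 2·(+0.363+0.180)·tan α/(28+55) = 0.03227985  ⇒  α' = 25.59112°
a' = a·cos α / cos α' = 128.1935·cos 24.028°/cos 25.59112° = 129.820554
action lengths: √(r_a1²−r_b1²) = 26.305185, √(r_a2²−r_b2²) = 42.766439
base pitch p_b = π·m·cos α = 8.863462
CR = (26.305185 + 42.766439 − 129.820554·sin 25.59112°)/8.863462 = 1.466263
contact ratio ≈ 1.4663

1.4663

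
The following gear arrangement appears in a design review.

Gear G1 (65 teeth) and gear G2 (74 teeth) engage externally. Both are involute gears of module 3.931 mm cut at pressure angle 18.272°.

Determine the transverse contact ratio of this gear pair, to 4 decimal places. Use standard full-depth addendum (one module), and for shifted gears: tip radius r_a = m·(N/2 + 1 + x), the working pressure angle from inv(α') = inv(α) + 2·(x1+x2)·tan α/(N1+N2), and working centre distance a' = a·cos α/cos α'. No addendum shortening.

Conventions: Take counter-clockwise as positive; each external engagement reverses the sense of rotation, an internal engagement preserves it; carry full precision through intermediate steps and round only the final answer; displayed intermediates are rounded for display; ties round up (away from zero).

recognized (one external pair, fixed centres): single-mesh tooth geometry, m = 3.931, N1 = 65, N2 = 74
base radii: r_b1 = 121.315815, r_b2 = 138.113389
tip radii: r_a1 = 131.688500, r_a2 = 149.378000
no profile shift: α' = α, a' = a
action lengths: √(r_a1²−r_b1²) = 51.228255, √(r_a2²−r_b2²) = 56.907632
base pitch p_b = π·m·cos α = 11.726919
CR = (51.228255 + 56.907632 − 273.204500·sin 18.27200°)/11.726919 = 1.916830
contact ratio ≈ 1.9168

1.9168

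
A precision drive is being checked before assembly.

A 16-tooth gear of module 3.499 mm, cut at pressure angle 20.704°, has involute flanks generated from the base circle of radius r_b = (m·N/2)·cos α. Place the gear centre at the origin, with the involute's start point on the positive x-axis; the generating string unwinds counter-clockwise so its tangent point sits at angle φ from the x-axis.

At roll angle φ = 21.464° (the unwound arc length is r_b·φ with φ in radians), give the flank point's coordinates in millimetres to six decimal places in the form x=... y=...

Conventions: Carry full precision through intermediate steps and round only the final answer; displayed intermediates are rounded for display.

topology: single-mesh involute geometry — m = 3.499, N = 16
pitch radius r_p = m·N/2 = 3.499·16/2 = 27.992000
base radius r_b = r_p·cos α = 27.992000·cos 20.704° = 26.184258
roll angle φ = 21.464° = 0.37461747 rad
x = r_b·(cos φ + φ·sin φ) = 27.957624
y = r_b·(sin φ − φ·cos φ) = 0.452456

x=27.957624 y=0.452456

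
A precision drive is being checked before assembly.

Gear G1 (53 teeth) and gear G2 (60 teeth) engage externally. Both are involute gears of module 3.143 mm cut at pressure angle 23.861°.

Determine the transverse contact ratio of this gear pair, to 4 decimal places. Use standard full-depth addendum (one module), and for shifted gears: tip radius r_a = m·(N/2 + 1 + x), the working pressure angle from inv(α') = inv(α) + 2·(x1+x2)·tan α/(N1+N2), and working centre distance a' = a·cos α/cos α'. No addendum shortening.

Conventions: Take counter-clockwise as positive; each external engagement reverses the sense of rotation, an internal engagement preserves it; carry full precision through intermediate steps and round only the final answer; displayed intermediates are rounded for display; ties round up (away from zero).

1.5917

class = single-mesh tooth geometry [involute pair 53T × 60T, m = 3.143]
base radii: r_b1 = 76.170706, r_b2 = 86.230988
tip radii: r_a1 = 86.432500, r_a2 = 97.433000
no profile shift: α' = α, a' = a
action lengths: √(r_a1²−r_b1²) = 40.848508, √(r_a2²−r_b2²) = 45.358640
base pitch p_b = π·m·cos α = 9.030088
CR = (40.848508 + 45.358640 − 177.579500·sin 23.86100°)/9.030088 = 1.591660
contact ratio ≈ 1.5917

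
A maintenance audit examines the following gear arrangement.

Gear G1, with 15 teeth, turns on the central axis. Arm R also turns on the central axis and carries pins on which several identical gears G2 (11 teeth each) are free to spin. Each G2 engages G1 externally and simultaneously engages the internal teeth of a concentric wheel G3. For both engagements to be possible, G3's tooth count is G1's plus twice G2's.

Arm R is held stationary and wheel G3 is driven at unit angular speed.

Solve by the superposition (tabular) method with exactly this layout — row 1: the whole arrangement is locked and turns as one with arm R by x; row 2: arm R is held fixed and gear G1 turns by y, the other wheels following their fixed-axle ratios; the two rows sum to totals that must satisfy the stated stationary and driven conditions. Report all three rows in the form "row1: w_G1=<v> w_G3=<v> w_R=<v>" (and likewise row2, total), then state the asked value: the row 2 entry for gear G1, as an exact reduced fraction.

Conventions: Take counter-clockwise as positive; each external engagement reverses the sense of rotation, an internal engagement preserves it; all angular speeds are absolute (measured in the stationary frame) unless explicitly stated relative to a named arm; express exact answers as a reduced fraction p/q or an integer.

row1: w_G1=0 w_G3=0 w_R=0
row2: w_G1=-37/15 w_G3=1 w_R=0
total: w_G1=-37/15 w_G3=1 w_R=0
asked value: -37/15

class = planetary set [G3 = 15+2·11 = 37; Willis about the carrier]
row 1: whole set turns with the arm by x
row 2: sun turns y, ring = −(15/37)·y, arm 0
boundary: total ω_arm = x = 0 and total ω_ring = x − (15/37)·y = 1  ⇒  y = -37/15, x = 0
row 2 ring = −(15/37)·(-37/15) = 1
totals (row 1 + row 2): sun 0 + (-37/15) = -37/15, ring 0 + 1 = 1, arm 0 + 0 = 0
asked cell (row2, sun) = -37/15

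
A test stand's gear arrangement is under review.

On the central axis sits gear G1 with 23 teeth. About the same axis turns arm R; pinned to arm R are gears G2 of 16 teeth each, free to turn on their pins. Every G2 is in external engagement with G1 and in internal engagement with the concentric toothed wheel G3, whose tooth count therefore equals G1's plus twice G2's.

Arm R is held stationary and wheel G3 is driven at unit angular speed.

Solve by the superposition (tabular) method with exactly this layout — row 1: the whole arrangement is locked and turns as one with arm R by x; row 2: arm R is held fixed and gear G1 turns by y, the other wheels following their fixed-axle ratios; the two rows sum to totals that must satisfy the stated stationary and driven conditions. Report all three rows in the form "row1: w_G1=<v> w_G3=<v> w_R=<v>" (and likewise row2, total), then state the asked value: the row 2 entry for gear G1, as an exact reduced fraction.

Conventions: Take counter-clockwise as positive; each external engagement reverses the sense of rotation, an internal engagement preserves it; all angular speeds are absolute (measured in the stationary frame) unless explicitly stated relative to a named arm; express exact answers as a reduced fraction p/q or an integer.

recognized (axles ride arm R): planetary set, 23/16/55 teeth
superposition row 1 [locked train]: every member turns x
row 2 — arm fixed, fixed-axis ratios: sun y, ring −(23/55)·y, arm 0
boundary: total ω_arm = x = 0 and total ω_ring = x − (23/55)·y = 1  ⇒  y = -55/23, x = 0
row 2 ring = −(23/55)·(-55/23) = 1
totals (row 1 + row 2): sun 0 + (-55/23) = -55/23, ring 0 + 1 = 1, arm 0 + 0 = 0
asked cell (row2, sun) = -55/23

row1: w_G1=0 w_G3=0 w_R=0
row2: w_G1=-55/23 w_G3=1 w_R=0
total: w_G1=-55/23 w_G3=1 w_R=0
asked value: -55/23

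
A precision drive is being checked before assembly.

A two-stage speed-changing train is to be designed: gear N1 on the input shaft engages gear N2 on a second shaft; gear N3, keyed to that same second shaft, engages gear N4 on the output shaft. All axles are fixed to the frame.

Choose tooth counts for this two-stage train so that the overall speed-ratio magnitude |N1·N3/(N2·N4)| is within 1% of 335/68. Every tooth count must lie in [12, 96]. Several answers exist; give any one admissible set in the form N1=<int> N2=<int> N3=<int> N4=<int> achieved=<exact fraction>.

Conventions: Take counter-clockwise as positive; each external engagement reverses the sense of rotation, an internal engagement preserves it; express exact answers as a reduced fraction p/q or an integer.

N1=15 N2=12 N3=67 N4=17 achieved=335/68

topology: fixed-axis compound train — 2 stages, target 335/68
target = 335/68 in lowest terms: an exact hit needs N1·N3 = k·335 and N2·N4 = k·68 for one integer k, every count in [12, 96]; additionally prefer no 1:1 stage (N1 ≠ N2, N3 ≠ N4)
k = 1…2: no 1:1-free in-range split of k·335 and k·68 into factor pairs; take k = 3
k = 3: N1·N3 = 1005 = 15·67, N2·N4 = 204 = 12·17
achieved = 15·67/(12·17) = 335/68; |achieved − target| = 0 ≤ 67/1360 ✓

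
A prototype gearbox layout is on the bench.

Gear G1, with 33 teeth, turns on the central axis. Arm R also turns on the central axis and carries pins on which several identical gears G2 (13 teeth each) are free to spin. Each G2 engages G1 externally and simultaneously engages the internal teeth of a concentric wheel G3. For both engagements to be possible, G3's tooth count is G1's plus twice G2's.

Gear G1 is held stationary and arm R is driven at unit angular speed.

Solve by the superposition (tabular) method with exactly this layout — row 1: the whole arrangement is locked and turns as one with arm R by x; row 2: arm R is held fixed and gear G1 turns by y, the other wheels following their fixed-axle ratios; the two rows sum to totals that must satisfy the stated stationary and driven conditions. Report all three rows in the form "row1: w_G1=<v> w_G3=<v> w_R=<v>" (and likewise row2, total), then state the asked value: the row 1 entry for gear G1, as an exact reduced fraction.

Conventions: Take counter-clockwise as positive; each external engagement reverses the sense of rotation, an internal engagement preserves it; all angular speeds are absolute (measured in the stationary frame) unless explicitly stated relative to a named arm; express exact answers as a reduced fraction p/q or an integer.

planetary set (33T centre, 13T on arm, 59T internal) — Willis relation
row 1: whole set turns with the arm by x
superposition row 2 [arm held]: sun y, ring −(33/59)·y, arm 0
boundary: total ω_sun = x + y = 0 and total ω_arm = x = 1  ⇒  y = -1, x = 1
row 2 ring = −(33/59)·(-1) = 33/59
totals (row 1 + row 2): sun 1 + (-1) = 0, ring 1 + 33/59 = 92/59, arm 1 + 0 = 1
asked cell (row1, sun) = 1

row1: w_G1=1 w_G3=1 w_R=1
row2: w_G1=-1 w_G3=33/59 w_R=0
total: w_G1=0 w_G3=92/59 w_R=1
asked value: 1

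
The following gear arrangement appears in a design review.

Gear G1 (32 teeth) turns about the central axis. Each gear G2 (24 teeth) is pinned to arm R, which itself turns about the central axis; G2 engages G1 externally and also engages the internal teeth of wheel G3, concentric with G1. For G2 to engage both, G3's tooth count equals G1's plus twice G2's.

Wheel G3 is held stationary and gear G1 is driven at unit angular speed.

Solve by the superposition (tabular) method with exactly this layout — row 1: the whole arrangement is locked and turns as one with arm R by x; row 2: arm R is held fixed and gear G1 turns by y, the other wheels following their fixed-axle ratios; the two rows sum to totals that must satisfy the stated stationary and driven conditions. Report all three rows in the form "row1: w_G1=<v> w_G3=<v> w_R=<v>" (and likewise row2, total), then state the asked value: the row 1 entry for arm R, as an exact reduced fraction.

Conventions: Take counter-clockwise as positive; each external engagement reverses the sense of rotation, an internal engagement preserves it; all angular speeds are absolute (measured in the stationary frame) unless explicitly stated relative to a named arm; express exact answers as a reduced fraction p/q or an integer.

recognized (axles ride arm R): planetary set, 32/24/80 teeth
superposition row 1 [locked train]: every member turns x
row 2: sun turns y, ring = −(32/80)·y, arm 0
boundary: total ω_ring = x − (32/80)·y = 0 and total ω_sun = x + y = 1  ⇒  y = 5/7, x = 2/7
row 2 ring = −(32/80)·5/7 = -2/7
totals (row 1 + row 2): sun 2/7 + 5/7 = 1, ring 2/7 + (-2/7) = 0, arm 2/7 + 0 = 2/7
asked cell (row1, arm) = 2/7

row1: w_G1=2/7 w_G3=2/7 w_R=2/7
row2: w_G1=5/7 w_G3=-2/7 w_R=0
total: w_G1=1 w_G3=0 w_R=2/7
asked value: 2/7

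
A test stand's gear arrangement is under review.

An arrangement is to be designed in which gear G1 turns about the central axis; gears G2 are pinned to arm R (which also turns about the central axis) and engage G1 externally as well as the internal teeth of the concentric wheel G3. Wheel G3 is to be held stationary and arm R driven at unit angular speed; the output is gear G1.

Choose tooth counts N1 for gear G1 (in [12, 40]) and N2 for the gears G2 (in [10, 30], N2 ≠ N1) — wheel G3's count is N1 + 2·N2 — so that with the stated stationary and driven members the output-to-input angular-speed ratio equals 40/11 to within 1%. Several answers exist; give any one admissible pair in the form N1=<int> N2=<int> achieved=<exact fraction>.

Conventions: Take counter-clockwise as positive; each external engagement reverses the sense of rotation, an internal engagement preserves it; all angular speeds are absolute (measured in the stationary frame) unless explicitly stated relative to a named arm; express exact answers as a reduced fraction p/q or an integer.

topology: planetary set — design target 40/11, arm = carrier (Willis)
Willis with ω_ring = 0: ω_sun/ω_arm = (N1+N3)/N1; set equal to 40/11  ⇒  N3/N1 = 40/11 − 1 = 29/11
N3 = N1 + 2·N2  ⇒  N2/N1 = (N3/N1 − 1)/2 = (29/11 − 1)/2 = 9/11
smallest multiple with N1 ≥ 12 and N2 ≥ 10: k = 2  ⇒  N1 = 2·11 = 22, N2 = 2·9 = 18 (N1 ≤ 40, N2 ≤ 30, N2 ≠ N1 ✓), N3 = 22 + 2·18 = 58
check: (N1+N3)/N1 with N1 = 22, N3 = 58 gives 40/11; |achieved − target| = 0 ≤ 2/55 ✓

N1=22 N2=18 achieved=40/11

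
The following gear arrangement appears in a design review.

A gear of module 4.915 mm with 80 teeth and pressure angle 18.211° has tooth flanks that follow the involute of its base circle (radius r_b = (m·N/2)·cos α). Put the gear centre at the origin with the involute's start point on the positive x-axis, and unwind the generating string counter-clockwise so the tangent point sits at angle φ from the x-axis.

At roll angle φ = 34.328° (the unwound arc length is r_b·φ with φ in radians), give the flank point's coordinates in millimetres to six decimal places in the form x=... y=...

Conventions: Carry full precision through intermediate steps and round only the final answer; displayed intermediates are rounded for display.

class = single-mesh tooth geometry [base-circle involute, m = 4.915, 80T]
pitch radius r_p = m·N/2 = 4.915·80/2 = 196.600000
base radius r_b = r_p·cos α = 196.600000·cos 18.211° = 186.752713
roll angle φ = 34.328° = 0.59913663 rad
x = r_b·(cos φ + φ·sin φ) = 217.322962
y = r_b·(sin φ − φ·cos φ) = 12.913763

x=217.322962 y=12.913763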